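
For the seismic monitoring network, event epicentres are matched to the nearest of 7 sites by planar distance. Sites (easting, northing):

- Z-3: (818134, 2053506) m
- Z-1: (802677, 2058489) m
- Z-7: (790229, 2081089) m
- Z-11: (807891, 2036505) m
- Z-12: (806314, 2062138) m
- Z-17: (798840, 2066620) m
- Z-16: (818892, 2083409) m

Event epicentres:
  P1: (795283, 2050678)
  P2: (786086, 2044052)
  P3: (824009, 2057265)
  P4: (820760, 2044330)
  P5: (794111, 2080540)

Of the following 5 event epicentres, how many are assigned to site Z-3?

2

P1 → Z-1
P2 → Z-1
P3 → Z-3
P4 → Z-3
P5 → Z-7
2 of the 5 go to Z-3.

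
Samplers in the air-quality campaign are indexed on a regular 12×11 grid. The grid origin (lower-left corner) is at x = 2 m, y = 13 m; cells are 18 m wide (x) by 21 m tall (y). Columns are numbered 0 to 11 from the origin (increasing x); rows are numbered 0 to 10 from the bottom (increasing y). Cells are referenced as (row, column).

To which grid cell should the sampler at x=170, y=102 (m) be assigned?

Column index: ⌊(170 − 2) / 18⌋ = ⌊9.333⌋ = 9
Row offset from origin: ⌊(102 − 13) / 21⌋ = ⌊4.238⌋ = 4 → row 4

(4, 9)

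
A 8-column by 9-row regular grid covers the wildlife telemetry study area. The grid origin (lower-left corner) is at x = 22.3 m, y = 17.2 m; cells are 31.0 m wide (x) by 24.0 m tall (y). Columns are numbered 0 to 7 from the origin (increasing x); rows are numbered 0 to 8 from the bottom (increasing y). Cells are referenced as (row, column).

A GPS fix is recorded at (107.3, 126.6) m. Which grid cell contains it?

(4, 2)

Column index: ⌊(107.3 − 22.3) / 31.0⌋ = ⌊2.742⌋ = 2
Row offset from origin: ⌊(126.6 − 17.2) / 24.0⌋ = ⌊4.558⌋ = 4 → row 4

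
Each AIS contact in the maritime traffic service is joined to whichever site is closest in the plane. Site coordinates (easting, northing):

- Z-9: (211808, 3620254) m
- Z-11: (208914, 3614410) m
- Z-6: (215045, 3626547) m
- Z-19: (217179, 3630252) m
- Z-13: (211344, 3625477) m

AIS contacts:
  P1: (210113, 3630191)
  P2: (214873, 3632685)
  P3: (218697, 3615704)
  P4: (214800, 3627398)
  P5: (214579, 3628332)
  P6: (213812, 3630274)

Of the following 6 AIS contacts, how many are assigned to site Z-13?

1

P1 → Z-13
P2 → Z-19
P3 → Z-9
P4 → Z-6
P5 → Z-6
P6 → Z-19
1 of the 6 goes to Z-13.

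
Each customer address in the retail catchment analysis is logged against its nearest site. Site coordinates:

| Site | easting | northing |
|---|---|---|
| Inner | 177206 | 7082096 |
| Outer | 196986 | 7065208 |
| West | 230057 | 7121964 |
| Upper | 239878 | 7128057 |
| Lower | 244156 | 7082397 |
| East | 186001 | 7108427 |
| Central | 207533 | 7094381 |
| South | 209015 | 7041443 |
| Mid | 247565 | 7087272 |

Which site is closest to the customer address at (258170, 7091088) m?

Squared distances to each site:
Inner: 6636025360.000; Outer: 4413256256.000; West: 1743668145.000; Upper: 1701304225.000; Lower: 271925677.000; East: 5509005482.000; Central: 2574949618.000; South: 4880840050.000; Mid: 127027881.000.
Minimum at Mid.

Mid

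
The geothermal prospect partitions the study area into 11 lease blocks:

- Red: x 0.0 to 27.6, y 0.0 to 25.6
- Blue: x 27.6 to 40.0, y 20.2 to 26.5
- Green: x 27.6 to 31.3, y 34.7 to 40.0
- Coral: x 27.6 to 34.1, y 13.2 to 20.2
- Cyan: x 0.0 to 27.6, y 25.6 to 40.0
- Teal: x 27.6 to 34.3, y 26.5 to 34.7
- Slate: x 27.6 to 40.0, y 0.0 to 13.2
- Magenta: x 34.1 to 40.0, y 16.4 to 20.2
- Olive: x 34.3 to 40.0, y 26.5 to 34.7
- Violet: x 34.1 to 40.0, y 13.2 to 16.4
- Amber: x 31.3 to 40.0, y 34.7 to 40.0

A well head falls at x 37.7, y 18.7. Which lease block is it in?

Magenta

The point has x = 37.7 and y = 18.7.
Only Magenta satisfies 34.1 ≤ x ≤ 40.0 and 16.4 ≤ y ≤ 20.2.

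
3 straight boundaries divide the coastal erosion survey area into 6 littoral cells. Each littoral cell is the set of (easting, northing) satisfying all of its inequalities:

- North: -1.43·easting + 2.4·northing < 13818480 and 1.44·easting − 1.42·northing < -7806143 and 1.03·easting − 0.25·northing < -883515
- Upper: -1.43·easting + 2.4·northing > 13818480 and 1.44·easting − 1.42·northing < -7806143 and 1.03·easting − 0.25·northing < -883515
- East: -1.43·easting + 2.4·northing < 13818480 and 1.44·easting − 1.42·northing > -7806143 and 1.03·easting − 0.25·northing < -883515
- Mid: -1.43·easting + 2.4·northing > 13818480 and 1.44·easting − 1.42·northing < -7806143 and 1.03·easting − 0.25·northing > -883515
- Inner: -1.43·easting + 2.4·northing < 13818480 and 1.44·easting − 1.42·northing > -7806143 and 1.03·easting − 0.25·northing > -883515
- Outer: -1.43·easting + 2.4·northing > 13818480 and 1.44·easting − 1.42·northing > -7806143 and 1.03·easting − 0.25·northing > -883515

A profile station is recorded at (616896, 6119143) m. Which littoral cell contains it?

East

-1.43·616896 + 2.4·6119143 = 13803781.920, which is < 13818480
1.44·616896 − 1.42·6119143 = -7800852.820, which is > -7806143
1.03·616896 − 0.25·6119143 = -894382.870, which is < -883515
This sign pattern matches East.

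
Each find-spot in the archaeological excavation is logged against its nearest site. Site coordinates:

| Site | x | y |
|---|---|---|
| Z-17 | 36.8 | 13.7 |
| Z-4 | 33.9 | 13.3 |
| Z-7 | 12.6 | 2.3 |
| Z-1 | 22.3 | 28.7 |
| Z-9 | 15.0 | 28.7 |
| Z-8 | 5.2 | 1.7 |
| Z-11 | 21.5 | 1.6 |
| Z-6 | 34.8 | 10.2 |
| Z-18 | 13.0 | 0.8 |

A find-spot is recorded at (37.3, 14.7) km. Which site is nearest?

Squared distances to each site:
Z-17: 1.250; Z-4: 13.520; Z-7: 763.850; Z-1: 421.000; Z-9: 693.290; Z-8: 1199.410; Z-11: 421.250; Z-6: 26.500; Z-18: 783.700.
Minimum at Z-17.

Z-17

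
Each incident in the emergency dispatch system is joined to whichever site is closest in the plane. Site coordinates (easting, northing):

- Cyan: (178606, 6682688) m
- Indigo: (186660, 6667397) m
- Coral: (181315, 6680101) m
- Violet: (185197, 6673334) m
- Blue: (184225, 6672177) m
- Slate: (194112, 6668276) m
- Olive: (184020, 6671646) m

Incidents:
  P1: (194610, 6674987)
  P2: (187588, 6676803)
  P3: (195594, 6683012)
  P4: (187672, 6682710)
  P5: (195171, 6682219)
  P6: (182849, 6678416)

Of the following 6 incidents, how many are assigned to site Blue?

P1 → Slate
P2 → Violet
P3 → Violet
P4 → Coral
P5 → Violet
P6 → Coral
0 of the 6 go to Blue.

0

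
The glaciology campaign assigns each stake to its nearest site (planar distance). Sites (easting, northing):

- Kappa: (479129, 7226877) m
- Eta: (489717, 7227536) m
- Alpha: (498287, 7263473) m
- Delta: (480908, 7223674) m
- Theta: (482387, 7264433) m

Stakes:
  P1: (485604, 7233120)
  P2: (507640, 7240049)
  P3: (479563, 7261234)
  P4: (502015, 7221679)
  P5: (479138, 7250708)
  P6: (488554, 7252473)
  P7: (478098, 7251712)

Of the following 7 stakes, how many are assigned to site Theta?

P1 → Eta
P2 → Eta
P3 → Theta
P4 → Eta
P5 → Theta
P6 → Theta
P7 → Theta
4 of the 7 go to Theta.

4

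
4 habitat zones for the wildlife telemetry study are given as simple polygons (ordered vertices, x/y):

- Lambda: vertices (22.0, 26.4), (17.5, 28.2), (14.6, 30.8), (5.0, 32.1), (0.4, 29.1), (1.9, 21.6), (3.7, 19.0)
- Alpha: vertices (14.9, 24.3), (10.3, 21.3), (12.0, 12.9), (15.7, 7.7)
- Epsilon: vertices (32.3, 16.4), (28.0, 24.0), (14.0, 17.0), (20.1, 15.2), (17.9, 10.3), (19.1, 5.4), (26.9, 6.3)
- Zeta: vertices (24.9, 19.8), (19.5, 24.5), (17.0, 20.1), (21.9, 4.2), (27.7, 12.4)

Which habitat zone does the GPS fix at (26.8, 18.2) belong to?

Epsilon

Cast a ray rightward from (26.8, 18.2). For each polygon, the edges (by vertex number in listed order) whose endpoints lie on opposite sides of y = 18.2, where each meets that height, and whether that is right or left of the point:
Lambda: no edge straddles that height → 0 crossings.
Alpha: 2–3 at x≈10.93 (left), 4–1 at x≈15.19 (left) → 0 crossings.
Epsilon: 1–2 at x≈31.28 (right), 2–3 at x≈16.40 (left) → 1 crossing.
Zeta: 3–4 at x≈17.59 (left), 5–1 at x≈25.51 (left) → 0 crossings.
Only Epsilon has an odd count, so the point is inside Epsilon.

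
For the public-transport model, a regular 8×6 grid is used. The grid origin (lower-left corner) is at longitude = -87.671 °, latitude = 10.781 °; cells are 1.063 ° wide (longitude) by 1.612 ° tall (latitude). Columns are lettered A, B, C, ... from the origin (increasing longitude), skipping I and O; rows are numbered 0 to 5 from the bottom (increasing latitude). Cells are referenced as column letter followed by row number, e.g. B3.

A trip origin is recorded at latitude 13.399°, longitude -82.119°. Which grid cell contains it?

Column index: ⌊(-82.119 − -87.671) / 1.063⌋ = ⌊5.223⌋ = 5 → column F
Row offset from origin: ⌊(13.399 − 10.781) / 1.612⌋ = ⌊1.624⌋ = 1 → row 1

F1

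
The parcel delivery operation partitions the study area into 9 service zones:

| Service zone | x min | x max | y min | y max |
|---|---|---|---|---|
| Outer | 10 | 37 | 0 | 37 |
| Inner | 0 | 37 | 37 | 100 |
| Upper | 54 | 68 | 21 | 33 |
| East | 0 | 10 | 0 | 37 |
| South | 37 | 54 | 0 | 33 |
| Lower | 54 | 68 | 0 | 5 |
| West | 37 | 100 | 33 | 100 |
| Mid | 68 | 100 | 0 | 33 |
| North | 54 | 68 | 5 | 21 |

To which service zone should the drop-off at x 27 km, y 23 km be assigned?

Outer

The point has x = 27 and y = 23.
Only Outer satisfies 10 ≤ x ≤ 37 and 0 ≤ y ≤ 37.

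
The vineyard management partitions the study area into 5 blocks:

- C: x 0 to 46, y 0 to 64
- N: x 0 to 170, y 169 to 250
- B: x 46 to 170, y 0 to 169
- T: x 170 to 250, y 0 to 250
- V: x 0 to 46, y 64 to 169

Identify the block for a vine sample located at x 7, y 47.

C

The point has x = 7 and y = 47.
Only C satisfies 0 ≤ x ≤ 46 and 0 ≤ y ≤ 64.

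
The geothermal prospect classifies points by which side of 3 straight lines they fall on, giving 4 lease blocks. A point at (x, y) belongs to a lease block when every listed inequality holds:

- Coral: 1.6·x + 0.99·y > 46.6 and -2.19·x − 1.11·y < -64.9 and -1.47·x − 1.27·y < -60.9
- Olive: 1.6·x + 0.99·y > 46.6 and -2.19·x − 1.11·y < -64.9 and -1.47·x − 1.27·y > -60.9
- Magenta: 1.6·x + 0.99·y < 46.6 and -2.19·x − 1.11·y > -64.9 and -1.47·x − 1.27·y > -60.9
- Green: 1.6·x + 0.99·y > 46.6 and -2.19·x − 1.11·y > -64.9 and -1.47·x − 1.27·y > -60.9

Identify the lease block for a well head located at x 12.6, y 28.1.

Green

1.6·12.6 + 0.99·28.1 = 47.979, which is > 46.6
-2.19·12.6 − 1.11·28.1 = -58.785, which is > -64.9
-1.47·12.6 − 1.27·28.1 = -54.209, which is > -60.9
This sign pattern matches Green.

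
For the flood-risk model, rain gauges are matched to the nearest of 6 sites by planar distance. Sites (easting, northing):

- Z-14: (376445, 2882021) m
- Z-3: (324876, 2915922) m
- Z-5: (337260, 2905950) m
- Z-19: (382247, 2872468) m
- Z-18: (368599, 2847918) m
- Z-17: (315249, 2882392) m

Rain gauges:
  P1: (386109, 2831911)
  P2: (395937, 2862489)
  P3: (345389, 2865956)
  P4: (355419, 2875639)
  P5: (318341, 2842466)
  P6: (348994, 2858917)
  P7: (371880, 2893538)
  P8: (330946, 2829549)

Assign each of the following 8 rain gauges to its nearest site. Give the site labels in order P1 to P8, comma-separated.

Z-18, Z-19, Z-18, Z-14, Z-17, Z-18, Z-14, Z-18

P1 → Z-18 (d²=562824149.00)
P2 → Z-19 (d²=286996541.00)
P3 → Z-18 (d²=864073544.00)
P4 → Z-14 (d²=482822600.00)
P5 → Z-17 (d²=1603645940.00)
P6 → Z-18 (d²=505334026.00)
P7 → Z-14 (d²=153480514.00)
P8 → Z-18 (d²=1755168570.00)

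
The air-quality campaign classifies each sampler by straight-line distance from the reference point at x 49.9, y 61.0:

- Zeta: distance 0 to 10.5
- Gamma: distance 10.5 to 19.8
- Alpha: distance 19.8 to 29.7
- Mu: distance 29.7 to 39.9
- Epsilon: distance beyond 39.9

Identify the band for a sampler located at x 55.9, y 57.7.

Zeta

Distance = √((55.9−49.9)² + (57.7−61.0)²) = √(36.000 + 10.890) = 6.848.
0 ≤ 6.848 < 10.5 → Zeta.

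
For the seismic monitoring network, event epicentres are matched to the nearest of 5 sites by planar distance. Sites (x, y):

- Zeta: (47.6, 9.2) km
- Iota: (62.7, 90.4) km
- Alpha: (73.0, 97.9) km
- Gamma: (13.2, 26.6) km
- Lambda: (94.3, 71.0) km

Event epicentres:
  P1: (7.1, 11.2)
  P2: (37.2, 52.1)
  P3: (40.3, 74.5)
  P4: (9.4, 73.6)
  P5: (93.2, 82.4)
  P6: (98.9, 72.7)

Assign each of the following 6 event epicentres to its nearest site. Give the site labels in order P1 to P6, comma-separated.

Gamma, Gamma, Iota, Gamma, Lambda, Lambda

P1 → Gamma (d²=274.37)
P2 → Gamma (d²=1226.25)
P3 → Iota (d²=754.57)
P4 → Gamma (d²=2223.44)
P5 → Lambda (d²=131.17)
P6 → Lambda (d²=24.05)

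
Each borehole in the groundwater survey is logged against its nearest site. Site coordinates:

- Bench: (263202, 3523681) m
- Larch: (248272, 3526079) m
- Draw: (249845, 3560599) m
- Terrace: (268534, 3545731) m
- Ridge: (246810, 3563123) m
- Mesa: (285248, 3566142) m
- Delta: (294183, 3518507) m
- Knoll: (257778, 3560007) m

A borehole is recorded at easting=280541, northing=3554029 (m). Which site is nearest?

Mesa

Squared distances to each site:
Bench: 1221642025.000; Larch: 1822490861.000; Draw: 985409316.000; Terrace: 213024853.000; Ridge: 1220481197.000; Mesa: 168880618.000; Delta: 1447916648.000; Knoll: 553890653.000.
Minimum at Mesa.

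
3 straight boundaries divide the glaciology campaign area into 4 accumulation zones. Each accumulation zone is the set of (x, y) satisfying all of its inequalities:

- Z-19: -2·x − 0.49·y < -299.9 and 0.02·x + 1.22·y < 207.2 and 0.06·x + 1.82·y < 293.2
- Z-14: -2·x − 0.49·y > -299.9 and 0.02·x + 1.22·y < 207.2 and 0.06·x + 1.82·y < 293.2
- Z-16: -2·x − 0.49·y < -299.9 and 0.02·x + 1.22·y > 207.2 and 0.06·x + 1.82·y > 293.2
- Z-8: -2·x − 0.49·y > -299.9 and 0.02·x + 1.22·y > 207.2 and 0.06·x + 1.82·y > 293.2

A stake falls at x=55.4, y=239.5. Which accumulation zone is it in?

Z-8

-2·55.4 − 0.49·239.5 = -228.155, which is > -299.9
0.02·55.4 + 1.22·239.5 = 293.298, which is > 207.2
0.06·55.4 + 1.82·239.5 = 439.214, which is > 293.2
This sign pattern matches Z-8.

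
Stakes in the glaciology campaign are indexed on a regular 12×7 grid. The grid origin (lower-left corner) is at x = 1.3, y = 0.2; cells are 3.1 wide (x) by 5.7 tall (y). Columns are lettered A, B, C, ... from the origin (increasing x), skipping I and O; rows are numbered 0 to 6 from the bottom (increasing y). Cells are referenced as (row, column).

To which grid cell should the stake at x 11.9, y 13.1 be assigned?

Column index: ⌊(11.9 − 1.3) / 3.1⌋ = ⌊3.419⌋ = 3 → column D
Row offset from origin: ⌊(13.1 − 0.2) / 5.7⌋ = ⌊2.263⌋ = 2 → row 2

(2, D)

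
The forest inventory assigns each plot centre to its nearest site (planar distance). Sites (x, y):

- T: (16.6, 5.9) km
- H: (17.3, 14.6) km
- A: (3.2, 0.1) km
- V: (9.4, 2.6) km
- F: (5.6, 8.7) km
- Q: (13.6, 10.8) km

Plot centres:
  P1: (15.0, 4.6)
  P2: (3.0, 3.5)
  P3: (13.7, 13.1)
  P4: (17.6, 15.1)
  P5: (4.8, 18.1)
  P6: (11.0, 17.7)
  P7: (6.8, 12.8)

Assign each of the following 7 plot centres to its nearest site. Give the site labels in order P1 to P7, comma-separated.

P1 → T (d²=4.25)
P2 → A (d²=11.60)
P3 → Q (d²=5.30)
P4 → H (d²=0.34)
P5 → F (d²=89.00)
P6 → H (d²=49.30)
P7 → F (d²=18.25)

T, A, Q, H, F, H, F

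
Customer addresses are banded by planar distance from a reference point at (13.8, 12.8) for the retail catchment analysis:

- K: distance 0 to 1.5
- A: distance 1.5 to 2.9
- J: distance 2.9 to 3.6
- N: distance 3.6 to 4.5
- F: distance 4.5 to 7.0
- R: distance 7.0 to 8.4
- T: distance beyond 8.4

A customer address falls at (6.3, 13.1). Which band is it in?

Distance = √((6.3−13.8)² + (13.1−12.8)²) = √(56.250 + 0.090) = 7.506.
7.0 ≤ 7.506 < 8.4 → R.

R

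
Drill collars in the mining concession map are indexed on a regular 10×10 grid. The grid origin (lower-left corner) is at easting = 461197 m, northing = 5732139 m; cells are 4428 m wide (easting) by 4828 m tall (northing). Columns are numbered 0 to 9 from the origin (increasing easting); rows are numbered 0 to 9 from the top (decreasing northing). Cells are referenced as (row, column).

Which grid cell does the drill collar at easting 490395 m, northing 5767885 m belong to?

Column index: ⌊(490395 − 461197) / 4428⌋ = ⌊6.594⌋ = 6
Row offset from origin: ⌊(5767885 − 5732139) / 4828⌋ = ⌊7.404⌋ = 7 → row 2 (counted from top)

(2, 6)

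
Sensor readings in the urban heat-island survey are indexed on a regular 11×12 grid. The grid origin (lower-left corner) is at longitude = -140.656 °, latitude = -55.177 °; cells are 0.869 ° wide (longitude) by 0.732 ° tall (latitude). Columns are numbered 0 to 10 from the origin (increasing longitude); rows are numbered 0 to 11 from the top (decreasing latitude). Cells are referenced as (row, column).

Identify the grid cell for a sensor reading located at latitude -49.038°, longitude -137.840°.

Column index: ⌊(-137.840 − -140.656) / 0.869⌋ = ⌊3.241⌋ = 3
Row offset from origin: ⌊(-49.038 − -55.177) / 0.732⌋ = ⌊8.387⌋ = 8 → row 3 (counted from top)

(3, 3)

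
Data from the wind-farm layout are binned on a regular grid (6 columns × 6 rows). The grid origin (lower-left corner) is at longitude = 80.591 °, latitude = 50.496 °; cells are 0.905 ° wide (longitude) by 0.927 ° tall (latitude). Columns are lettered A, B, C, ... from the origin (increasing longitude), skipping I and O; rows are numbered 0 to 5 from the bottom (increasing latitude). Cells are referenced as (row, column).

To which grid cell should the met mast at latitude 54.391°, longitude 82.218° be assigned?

(4, B)

Column index: ⌊(82.218 − 80.591) / 0.905⌋ = ⌊1.798⌋ = 1 → column B
Row offset from origin: ⌊(54.391 − 50.496) / 0.927⌋ = ⌊4.202⌋ = 4 → row 4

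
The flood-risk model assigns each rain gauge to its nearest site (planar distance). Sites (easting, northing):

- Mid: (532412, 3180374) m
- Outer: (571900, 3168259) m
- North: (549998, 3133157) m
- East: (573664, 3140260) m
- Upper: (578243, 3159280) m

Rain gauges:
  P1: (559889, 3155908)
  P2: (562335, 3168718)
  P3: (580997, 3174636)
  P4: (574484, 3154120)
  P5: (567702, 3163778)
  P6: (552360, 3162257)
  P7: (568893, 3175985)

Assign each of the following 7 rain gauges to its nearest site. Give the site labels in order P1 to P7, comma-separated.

P1 → Outer (d²=296811322.00)
P2 → Outer (d²=91699906.00)
P3 → Outer (d²=123421538.00)
P4 → Upper (d²=40755681.00)
P5 → Outer (d²=37702565.00)
P6 → Outer (d²=417835604.00)
P7 → Outer (d²=68733125.00)

Outer, Outer, Outer, Upper, Outer, Outer, Outer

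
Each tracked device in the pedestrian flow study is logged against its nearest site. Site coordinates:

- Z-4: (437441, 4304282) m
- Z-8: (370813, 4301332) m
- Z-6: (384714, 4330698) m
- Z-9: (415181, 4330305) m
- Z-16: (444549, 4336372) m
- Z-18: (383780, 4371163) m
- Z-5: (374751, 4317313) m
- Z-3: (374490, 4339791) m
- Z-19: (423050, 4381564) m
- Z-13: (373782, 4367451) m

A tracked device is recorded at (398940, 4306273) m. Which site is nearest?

Squared distances to each site:
Z-4: 1486291082.000; Z-8: 815541610.000; Z-6: 798959701.000; Z-9: 841307105.000; Z-16: 2986130682.000; Z-18: 4440537700.000; Z-5: 706989321.000; Z-3: 1721258824.000; Z-19: 6250026781.000; Z-13: 4375672648.000.
Minimum at Z-5.

Z-5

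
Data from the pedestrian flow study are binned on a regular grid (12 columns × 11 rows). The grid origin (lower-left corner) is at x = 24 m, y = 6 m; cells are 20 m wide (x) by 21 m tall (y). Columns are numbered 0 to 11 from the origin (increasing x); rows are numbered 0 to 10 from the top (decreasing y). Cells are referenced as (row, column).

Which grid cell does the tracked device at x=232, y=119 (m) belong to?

Column index: ⌊(232 − 24) / 20⌋ = ⌊10.400⌋ = 10
Row offset from origin: ⌊(119 − 6) / 21⌋ = ⌊5.381⌋ = 5 → row 5 (counted from top)

(5, 10)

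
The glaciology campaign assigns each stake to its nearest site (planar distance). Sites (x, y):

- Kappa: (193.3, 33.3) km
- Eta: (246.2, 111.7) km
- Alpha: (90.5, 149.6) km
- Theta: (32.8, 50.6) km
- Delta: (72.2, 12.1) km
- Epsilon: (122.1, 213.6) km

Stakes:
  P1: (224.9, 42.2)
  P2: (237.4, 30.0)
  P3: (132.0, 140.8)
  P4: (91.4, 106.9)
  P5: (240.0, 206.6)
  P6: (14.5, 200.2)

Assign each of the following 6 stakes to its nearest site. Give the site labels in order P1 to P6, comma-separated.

Kappa, Kappa, Alpha, Alpha, Eta, Alpha

P1 → Kappa (d²=1077.77)
P2 → Kappa (d²=1955.70)
P3 → Alpha (d²=1799.69)
P4 → Alpha (d²=1824.10)
P5 → Eta (d²=9044.45)
P6 → Alpha (d²=8336.36)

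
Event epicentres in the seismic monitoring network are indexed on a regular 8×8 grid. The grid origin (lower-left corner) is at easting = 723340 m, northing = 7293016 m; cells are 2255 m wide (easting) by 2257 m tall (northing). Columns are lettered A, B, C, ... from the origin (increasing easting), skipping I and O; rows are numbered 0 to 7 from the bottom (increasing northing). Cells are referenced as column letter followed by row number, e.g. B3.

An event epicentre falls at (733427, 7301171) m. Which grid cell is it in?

E3

Column index: ⌊(733427 − 723340) / 2255⌋ = ⌊4.473⌋ = 4 → column E
Row offset from origin: ⌊(7301171 − 7293016) / 2257⌋ = ⌊3.613⌋ = 3 → row 3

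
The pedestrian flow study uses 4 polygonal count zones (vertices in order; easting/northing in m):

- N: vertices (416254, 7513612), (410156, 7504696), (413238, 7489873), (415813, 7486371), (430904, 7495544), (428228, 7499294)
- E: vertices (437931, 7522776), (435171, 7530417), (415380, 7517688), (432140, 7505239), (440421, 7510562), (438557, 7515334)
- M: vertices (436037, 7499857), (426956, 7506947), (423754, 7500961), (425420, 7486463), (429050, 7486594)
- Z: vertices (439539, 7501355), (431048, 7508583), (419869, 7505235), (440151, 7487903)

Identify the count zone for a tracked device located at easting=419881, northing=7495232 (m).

Cast a ray rightward from (419881, 7495232). For each polygon, the edges (by vertex number in listed order) whose endpoints lie on opposite sides of northing = 7495232, where each meets that height, and whether that is right or left of the point:
N: 2–3 at easting≈412123.8 (left), 4–5 at easting≈430390.7 (right) → 1 crossing.
E: no edge straddles that height → 0 crossings.
M: 3–4 at easting≈424412.3 (right), 5–1 at easting≈433600.5 (right) → 2 crossings.
Z: 3–4 at easting≈431574.6 (right), 4–1 at easting≈439817.6 (right) → 2 crossings.
Only N has an odd count, so the point is inside N.

N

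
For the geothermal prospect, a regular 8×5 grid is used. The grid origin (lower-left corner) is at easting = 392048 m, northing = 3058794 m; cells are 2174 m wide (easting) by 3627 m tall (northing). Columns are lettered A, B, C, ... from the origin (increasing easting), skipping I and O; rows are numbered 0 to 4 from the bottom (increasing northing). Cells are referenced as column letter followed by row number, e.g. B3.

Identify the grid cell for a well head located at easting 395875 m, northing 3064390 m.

Column index: ⌊(395875 − 392048) / 2174⌋ = ⌊1.760⌋ = 1 → column B
Row offset from origin: ⌊(3064390 − 3058794) / 3627⌋ = ⌊1.543⌋ = 1 → row 1

B1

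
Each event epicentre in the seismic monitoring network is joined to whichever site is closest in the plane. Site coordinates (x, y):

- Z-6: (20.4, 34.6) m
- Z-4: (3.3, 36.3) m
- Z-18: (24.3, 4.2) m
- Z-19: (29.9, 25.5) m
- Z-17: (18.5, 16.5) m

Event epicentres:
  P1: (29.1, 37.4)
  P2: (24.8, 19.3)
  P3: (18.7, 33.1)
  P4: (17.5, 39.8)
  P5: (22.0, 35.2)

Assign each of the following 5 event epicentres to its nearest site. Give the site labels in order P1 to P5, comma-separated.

P1 → Z-6 (d²=83.53)
P2 → Z-17 (d²=47.53)
P3 → Z-6 (d²=5.14)
P4 → Z-6 (d²=35.45)
P5 → Z-6 (d²=2.92)

Z-6, Z-17, Z-6, Z-6, Z-6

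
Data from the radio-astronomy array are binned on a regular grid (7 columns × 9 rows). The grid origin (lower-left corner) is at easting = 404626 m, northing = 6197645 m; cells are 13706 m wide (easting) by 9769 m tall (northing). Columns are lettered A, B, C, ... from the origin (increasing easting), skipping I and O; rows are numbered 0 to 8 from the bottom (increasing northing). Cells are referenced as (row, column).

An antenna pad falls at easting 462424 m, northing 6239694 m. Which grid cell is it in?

(4, E)

Column index: ⌊(462424 − 404626) / 13706⌋ = ⌊4.217⌋ = 4 → column E
Row offset from origin: ⌊(6239694 − 6197645) / 9769⌋ = ⌊4.304⌋ = 4 → row 4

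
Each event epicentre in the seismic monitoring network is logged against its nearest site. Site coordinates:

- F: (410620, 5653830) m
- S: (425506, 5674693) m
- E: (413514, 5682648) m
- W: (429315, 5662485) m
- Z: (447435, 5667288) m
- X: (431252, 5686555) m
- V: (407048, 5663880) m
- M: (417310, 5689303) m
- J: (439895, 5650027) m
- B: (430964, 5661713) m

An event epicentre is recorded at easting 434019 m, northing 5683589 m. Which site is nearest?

X

Squared distances to each site:
F: 1433111282.000; S: 151609985.000; E: 421340506.000; W: 467506432.000; Z: 445711657.000; X: 16453445.000; V: 1115879522.000; M: 311840477.000; J: 1160935220.000; B: 487892401.000.
Minimum at X.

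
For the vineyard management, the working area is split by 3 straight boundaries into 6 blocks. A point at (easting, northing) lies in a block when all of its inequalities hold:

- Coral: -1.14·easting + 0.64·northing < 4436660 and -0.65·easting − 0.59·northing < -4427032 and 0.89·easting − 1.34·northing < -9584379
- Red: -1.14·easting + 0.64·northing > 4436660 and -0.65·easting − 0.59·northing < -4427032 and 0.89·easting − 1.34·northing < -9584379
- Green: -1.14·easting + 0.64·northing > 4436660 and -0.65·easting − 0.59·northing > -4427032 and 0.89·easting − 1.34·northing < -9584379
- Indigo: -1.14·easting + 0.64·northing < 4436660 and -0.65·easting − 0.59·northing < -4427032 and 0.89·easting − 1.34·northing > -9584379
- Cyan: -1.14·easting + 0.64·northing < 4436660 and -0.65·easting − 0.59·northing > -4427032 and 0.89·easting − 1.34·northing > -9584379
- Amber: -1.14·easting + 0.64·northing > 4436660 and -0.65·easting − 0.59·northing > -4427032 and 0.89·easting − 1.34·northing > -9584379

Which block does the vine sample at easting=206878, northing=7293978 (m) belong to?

-1.14·206878 + 0.64·7293978 = 4432305.000, which is < 4436660
-0.65·206878 − 0.59·7293978 = -4437917.720, which is < -4427032
0.89·206878 − 1.34·7293978 = -9589809.100, which is < -9584379
This sign pattern matches Coral.

Coral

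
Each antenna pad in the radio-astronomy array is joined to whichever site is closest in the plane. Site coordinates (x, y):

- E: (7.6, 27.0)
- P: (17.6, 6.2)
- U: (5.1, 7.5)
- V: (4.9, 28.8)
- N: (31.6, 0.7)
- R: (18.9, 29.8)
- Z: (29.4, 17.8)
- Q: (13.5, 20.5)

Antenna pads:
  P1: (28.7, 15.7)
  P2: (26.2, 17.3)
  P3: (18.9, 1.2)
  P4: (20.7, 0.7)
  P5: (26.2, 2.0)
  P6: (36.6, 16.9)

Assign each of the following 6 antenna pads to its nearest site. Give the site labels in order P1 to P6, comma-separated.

P1 → Z (d²=4.90)
P2 → Z (d²=10.49)
P3 → P (d²=26.69)
P4 → P (d²=39.86)
P5 → N (d²=30.85)
P6 → Z (d²=52.65)

Z, Z, P, P, N, Z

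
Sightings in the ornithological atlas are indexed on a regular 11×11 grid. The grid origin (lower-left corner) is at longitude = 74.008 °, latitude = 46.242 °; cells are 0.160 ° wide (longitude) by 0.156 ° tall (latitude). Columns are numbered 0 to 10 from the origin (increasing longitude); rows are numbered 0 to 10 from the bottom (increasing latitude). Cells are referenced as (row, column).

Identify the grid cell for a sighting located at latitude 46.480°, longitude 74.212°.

(1, 1)

Column index: ⌊(74.212 − 74.008) / 0.160⌋ = ⌊1.275⌋ = 1
Row offset from origin: ⌊(46.480 − 46.242) / 0.156⌋ = ⌊1.526⌋ = 1 → row 1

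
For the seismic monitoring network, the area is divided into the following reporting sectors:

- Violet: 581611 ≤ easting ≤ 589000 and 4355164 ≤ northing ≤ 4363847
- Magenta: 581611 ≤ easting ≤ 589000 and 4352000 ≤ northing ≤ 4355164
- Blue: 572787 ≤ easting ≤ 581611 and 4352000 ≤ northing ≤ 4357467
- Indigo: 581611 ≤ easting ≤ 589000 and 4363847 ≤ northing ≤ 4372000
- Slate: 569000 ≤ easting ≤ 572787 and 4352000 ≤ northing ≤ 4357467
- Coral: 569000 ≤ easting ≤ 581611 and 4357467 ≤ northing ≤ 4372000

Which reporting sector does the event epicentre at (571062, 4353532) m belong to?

Slate

The point has easting = 571062 and northing = 4353532.
Only Slate satisfies 569000 ≤ easting ≤ 572787 and 4352000 ≤ northing ≤ 4357467.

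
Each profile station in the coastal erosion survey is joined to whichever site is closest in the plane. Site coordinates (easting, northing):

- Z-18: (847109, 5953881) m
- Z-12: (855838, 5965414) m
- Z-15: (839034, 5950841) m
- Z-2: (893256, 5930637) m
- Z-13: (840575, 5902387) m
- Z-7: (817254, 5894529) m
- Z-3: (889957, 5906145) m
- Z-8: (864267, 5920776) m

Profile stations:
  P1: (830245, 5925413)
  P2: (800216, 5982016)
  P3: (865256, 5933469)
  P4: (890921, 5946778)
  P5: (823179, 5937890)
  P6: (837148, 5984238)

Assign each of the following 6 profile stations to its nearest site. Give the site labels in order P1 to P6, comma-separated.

P1 → Z-13 (d²=636905576.00)
P2 → Z-15 (d²=2478717749.00)
P3 → Z-8 (d²=162090370.00)
P4 → Z-2 (d²=265984106.00)
P5 → Z-15 (d²=419109426.00)
P6 → Z-12 (d²=703659076.00)

Z-13, Z-15, Z-8, Z-2, Z-15, Z-12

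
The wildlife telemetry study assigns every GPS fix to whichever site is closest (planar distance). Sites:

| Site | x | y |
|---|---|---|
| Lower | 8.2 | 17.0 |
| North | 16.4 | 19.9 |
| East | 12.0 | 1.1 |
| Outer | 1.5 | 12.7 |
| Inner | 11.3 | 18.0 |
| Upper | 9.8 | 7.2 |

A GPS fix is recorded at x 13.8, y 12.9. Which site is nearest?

Inner

Squared distances to each site:
Lower: 48.170; North: 55.760; East: 142.480; Outer: 151.330; Inner: 32.260; Upper: 48.490.
Minimum at Inner.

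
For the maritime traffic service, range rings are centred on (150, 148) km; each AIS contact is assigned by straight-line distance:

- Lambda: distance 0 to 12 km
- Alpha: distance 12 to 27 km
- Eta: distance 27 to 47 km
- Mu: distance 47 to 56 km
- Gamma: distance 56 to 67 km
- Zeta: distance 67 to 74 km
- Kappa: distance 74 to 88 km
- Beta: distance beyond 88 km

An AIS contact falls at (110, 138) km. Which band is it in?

Eta

Distance = √((110−150)² + (138−148)²) = √(1600.000 + 100.000) = 41.231 km.
27 ≤ 41.231 < 47 → Eta.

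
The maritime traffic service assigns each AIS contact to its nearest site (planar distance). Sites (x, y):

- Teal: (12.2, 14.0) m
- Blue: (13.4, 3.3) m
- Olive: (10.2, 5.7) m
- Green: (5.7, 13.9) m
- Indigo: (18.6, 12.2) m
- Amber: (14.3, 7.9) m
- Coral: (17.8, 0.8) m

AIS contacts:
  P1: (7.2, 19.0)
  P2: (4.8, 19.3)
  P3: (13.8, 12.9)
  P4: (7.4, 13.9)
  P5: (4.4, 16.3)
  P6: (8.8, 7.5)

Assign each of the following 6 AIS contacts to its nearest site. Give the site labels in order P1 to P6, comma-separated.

Green, Green, Teal, Green, Green, Olive

P1 → Green (d²=28.26)
P2 → Green (d²=29.97)
P3 → Teal (d²=3.77)
P4 → Green (d²=2.89)
P5 → Green (d²=7.45)
P6 → Olive (d²=5.20)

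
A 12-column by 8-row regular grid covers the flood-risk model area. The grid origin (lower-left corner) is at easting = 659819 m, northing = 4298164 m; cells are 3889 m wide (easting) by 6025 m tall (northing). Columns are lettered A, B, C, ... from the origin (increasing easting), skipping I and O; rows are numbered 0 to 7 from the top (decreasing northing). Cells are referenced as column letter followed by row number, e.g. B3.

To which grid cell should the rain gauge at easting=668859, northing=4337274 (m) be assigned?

C1

Column index: ⌊(668859 − 659819) / 3889⌋ = ⌊2.325⌋ = 2 → column C
Row offset from origin: ⌊(4337274 − 4298164) / 6025⌋ = ⌊6.491⌋ = 6 → row 1 (counted from top)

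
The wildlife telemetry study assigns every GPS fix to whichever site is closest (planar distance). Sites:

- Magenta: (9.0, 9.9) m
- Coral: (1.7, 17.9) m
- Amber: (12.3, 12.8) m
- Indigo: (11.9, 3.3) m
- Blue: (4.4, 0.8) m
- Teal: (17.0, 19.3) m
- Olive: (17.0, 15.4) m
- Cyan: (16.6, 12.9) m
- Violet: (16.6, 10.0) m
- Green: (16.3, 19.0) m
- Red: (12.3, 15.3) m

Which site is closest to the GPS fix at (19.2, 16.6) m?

Olive

Squared distances to each site:
Magenta: 148.930; Coral: 307.940; Amber: 62.050; Indigo: 230.180; Blue: 468.680; Teal: 12.130; Olive: 6.280; Cyan: 20.450; Violet: 50.320; Green: 14.170; Red: 49.300.
Minimum at Olive.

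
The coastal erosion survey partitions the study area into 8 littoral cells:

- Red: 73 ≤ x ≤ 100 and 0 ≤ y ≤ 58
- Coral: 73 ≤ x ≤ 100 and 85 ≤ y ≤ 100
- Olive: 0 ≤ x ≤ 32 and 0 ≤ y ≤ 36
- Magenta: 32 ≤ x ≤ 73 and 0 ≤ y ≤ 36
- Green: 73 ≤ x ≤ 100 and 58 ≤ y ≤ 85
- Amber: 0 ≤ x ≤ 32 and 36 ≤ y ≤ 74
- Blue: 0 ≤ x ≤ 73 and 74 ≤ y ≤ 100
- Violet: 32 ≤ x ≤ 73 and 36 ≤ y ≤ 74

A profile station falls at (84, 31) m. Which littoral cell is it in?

Red

The point has x = 84 and y = 31.
Only Red satisfies 73 ≤ x ≤ 100 and 0 ≤ y ≤ 58.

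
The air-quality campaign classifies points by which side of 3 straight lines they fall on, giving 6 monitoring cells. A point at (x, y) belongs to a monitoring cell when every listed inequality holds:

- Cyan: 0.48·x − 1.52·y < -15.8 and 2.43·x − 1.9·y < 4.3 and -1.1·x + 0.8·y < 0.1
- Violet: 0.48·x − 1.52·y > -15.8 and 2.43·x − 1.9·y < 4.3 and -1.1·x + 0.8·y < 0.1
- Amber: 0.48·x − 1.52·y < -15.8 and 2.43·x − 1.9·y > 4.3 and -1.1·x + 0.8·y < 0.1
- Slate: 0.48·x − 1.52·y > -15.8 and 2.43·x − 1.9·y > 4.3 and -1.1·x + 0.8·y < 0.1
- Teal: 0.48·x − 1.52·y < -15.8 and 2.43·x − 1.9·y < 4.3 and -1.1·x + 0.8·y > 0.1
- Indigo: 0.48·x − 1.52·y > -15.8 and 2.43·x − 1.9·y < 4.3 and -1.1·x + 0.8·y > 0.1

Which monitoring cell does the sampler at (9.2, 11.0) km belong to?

0.48·9.2 − 1.52·11.0 = -12.304, which is > -15.8
2.43·9.2 − 1.9·11.0 = 1.456, which is < 4.3
-1.1·9.2 + 0.8·11.0 = -1.320, which is < 0.1
This sign pattern matches Violet.

Violet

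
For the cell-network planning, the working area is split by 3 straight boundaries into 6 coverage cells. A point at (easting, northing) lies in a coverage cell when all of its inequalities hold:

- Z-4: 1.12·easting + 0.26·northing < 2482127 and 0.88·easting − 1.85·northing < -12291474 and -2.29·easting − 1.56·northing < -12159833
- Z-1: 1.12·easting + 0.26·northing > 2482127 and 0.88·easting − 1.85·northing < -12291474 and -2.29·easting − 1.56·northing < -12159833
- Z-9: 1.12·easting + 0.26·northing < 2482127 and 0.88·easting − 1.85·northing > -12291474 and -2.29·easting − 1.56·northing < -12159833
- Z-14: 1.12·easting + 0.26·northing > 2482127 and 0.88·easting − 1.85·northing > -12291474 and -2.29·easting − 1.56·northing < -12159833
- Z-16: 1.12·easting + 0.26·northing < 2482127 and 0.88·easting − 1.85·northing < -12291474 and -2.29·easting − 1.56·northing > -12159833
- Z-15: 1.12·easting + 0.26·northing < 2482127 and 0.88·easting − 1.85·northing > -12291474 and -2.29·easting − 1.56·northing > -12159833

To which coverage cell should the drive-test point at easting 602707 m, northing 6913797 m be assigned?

Z-9

1.12·602707 + 0.26·6913797 = 2472619.060, which is < 2482127
0.88·602707 − 1.85·6913797 = -12260142.290, which is > -12291474
-2.29·602707 − 1.56·6913797 = -12165722.350, which is < -12159833
This sign pattern matches Z-9.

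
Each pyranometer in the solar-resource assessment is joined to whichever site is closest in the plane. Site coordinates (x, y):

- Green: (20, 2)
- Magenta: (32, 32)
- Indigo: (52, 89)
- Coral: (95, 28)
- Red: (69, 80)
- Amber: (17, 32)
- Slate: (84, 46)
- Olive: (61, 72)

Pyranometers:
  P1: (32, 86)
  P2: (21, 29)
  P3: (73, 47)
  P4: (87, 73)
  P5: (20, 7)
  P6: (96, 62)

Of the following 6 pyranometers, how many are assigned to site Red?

1

P1 → Indigo
P2 → Amber
P3 → Slate
P4 → Red
P5 → Green
P6 → Slate
1 of the 6 goes to Red.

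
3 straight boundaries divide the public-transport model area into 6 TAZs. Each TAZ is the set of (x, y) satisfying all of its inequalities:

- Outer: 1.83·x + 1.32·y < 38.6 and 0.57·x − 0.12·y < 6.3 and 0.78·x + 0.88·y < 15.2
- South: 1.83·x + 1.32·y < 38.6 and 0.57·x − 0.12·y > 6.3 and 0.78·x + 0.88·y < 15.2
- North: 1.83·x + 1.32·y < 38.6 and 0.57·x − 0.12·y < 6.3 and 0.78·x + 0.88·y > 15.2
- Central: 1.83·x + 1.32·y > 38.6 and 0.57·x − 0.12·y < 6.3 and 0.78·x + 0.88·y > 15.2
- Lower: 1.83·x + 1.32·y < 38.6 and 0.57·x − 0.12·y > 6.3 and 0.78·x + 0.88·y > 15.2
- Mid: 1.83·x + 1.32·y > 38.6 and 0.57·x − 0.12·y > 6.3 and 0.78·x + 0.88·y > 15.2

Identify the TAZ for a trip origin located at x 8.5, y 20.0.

Central

1.83·8.5 + 1.32·20.0 = 41.955, which is > 38.6
0.57·8.5 − 0.12·20.0 = 2.445, which is < 6.3
0.78·8.5 + 0.88·20.0 = 24.230, which is > 15.2
This sign pattern matches Central.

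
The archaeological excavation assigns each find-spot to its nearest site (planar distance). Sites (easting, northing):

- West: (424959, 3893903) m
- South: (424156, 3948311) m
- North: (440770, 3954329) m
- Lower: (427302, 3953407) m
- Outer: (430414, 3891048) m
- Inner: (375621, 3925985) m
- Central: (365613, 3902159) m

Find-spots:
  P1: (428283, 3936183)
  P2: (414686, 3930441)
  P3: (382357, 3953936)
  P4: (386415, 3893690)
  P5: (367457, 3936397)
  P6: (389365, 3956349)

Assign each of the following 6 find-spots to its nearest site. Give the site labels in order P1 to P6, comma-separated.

South, South, Inner, Central, Inner, Inner

P1 → South (d²=164120513.00)
P2 → South (d²=409017800.00)
P3 → Inner (d²=826632097.00)
P4 → Central (d²=504447165.00)
P5 → Inner (d²=175060640.00)
P6 → Inner (d²=1110870032.00)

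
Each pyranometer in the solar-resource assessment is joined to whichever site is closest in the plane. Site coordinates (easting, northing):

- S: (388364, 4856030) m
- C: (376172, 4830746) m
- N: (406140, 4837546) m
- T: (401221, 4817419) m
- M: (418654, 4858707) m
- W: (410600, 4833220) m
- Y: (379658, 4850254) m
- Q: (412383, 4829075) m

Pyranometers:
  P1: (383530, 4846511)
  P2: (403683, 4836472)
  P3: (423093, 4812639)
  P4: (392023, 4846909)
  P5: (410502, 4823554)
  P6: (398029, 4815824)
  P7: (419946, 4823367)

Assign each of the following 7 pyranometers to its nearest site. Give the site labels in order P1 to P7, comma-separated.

P1 → Y (d²=29002433.00)
P2 → N (d²=7190325.00)
P3 → Q (d²=384846196.00)
P4 → S (d²=96580922.00)
P5 → Q (d²=34019602.00)
P6 → T (d²=12732889.00)
P7 → Q (d²=89780233.00)

Y, N, Q, S, Q, T, Q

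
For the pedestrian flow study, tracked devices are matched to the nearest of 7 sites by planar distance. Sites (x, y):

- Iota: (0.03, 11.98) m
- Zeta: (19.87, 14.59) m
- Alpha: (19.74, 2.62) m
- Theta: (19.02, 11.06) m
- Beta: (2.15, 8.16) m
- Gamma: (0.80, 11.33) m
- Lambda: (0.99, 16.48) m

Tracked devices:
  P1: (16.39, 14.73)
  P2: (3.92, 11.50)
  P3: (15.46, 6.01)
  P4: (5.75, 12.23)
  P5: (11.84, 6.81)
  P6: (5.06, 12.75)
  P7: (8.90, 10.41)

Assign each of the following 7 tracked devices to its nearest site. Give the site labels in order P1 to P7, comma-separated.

Zeta, Gamma, Alpha, Gamma, Theta, Gamma, Beta

P1 → Zeta (d²=12.13)
P2 → Gamma (d²=9.76)
P3 → Alpha (d²=29.81)
P4 → Gamma (d²=25.31)
P5 → Theta (d²=69.61)
P6 → Gamma (d²=20.16)
P7 → Beta (d²=50.62)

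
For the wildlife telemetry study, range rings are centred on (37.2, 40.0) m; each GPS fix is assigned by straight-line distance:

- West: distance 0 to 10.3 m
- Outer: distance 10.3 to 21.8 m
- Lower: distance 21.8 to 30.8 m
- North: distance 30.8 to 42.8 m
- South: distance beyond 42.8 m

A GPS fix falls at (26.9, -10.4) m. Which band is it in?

Distance = √((26.9−37.2)² + (-10.4−40.0)²) = √(106.090 + 2540.160) = 51.442 m.
42.8 ≤ 51.442 < ∞ → South.

South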